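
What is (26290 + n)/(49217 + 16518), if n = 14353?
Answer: 40643/65735 ≈ 0.61829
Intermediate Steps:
(26290 + n)/(49217 + 16518) = (26290 + 14353)/(49217 + 16518) = 40643/65735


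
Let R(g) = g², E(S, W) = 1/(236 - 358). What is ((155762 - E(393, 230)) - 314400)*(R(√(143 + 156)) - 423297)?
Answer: 4093316748665/61 ≈ 6.7104e+10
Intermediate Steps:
E(S, W) = -1/122 (E(S, W) = 1/(-122) = -1/122)
((155762 - E(393, 230)) - 314400)*(R(√(143 + 156)) - 423297) = ((155762 - 1*(-1/122)) - 314400)*((√(143 + 156))² - 423297) = ((155762 + 1/122) - 314400)*((√299)² - 423297) = (19002965/122 - 314400)*(299 - 423297) = -19353835/122*(-422998) = 4093316748665/61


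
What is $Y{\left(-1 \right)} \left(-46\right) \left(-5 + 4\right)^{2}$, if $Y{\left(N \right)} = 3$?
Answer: $-138$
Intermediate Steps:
$Y{\left(-1 \right)} \left(-46\right) \left(-5 + 4\right)^{2} = 3 \left(-46\right) \left(-5 + 4\right)^{2} = - 138 \left(-1\right)^{2} = \left(-138\right) 1 = -138$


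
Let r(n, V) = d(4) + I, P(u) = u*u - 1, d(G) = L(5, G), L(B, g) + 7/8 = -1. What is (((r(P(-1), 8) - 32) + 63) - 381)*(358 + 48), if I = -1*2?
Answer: -574693/4 ≈ -1.4367e+5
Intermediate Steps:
L(B, g) = -15/8 (L(B, g) = -7/8 - 1 = -15/8)
I = -2
d(G) = -15/8
P(u) = -1 + u² (P(u) = u² - 1 = -1 + u²)
r(n, V) = -31/8 (r(n, V) = -15/8 - 2 = -31/8)
(((r(P(-1), 8) - 32) + 63) - 381)*(358 + 48) = (((-31/8 - 32) + 63) - 381)*(358 + 48) = ((-287/8 + 63) - 381)*406 = (217/8 - 381)*406 = -2831/8*406 = -574693/4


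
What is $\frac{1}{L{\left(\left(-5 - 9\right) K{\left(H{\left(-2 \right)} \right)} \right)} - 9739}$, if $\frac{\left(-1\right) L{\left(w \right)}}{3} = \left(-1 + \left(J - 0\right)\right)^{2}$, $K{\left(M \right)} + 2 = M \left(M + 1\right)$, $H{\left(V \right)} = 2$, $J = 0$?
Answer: $- \frac{1}{9742} \approx -0.00010265$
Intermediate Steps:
$K{\left(M \right)} = -2 + M \left(1 + M\right)$ ($K{\left(M \right)} = -2 + M \left(M + 1\right) = -2 + M \left(1 + M\right)$)
$L{\left(w \right)} = -3$ ($L{\left(w \right)} = - 3 \left(-1 + \left(0 - 0\right)\right)^{2} = - 3 \left(-1 + \left(0 + 0\right)\right)^{2} = - 3 \left(-1 + 0\right)^{2} = - 3 \left(-1\right)^{2} = \left(-3\right) 1 = -3$)
$\frac{1}{L{\left(\left(-5 - 9\right) K{\left(H{\left(-2 \right)} \right)} \right)} - 9739} = \frac{1}{-3 - 9739} = \frac{1}{-9742} = - \frac{1}{9742}$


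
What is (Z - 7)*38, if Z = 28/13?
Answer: -2394/13 ≈ -184.15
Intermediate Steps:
Z = 28/13 (Z = 28*(1/13) = 28/13 ≈ 2.1538)
(Z - 7)*38 = (28/13 - 7)*38 = -63/13*38 = -2394/13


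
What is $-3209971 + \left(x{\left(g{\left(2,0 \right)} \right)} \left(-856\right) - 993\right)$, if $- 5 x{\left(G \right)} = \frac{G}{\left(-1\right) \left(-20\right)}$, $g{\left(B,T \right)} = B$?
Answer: $- \frac{80273672}{25} \approx -3.2109 \cdot 10^{6}$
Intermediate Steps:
$x{\left(G \right)} = - \frac{G}{100}$ ($x{\left(G \right)} = - \frac{G \frac{1}{\left(-1\right) \left(-20\right)}}{5} = - \frac{G \frac{1}{20}}{5} = - \frac{\frac{1}{20} G}{5} = - \frac{G}{100}$)
$-3209971 + \left(x{\left(g{\left(2,0 \right)} \right)} \left(-856\right) - 993\right) = -3209971 - \left(993 - \left(- \frac{1}{100}\right) 2 \left(-856\right)\right) = -3209971 - \frac{24397}{25} = - \frac{80273672}{25}$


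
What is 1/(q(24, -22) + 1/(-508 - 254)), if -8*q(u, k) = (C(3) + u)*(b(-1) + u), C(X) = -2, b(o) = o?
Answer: -1524/96395 ≈ -0.015810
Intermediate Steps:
q(u, k) = -(-1 + u)*(-2 + u)/8 (q(u, k) = -(-2 + u)*(-1 + u)/8 = -(-1 + u)*(-2 + u)/8)
1/(q(24, -22) + 1/(-508 - 254)) = 1/((-¼ - ⅛*24² + (3/8)*24) + 1/(-508 - 254)) = 1/((-¼ - ⅛*576 + 9) + 1/(-762)) = 1/((-¼ - 72 + 9) - 1/762) = 1/(-253/4 - 1/762) = 1/(-96395/1524) = -1524/96395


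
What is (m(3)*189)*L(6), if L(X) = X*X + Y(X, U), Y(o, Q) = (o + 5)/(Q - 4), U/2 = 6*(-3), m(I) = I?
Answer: 810243/40 ≈ 20256.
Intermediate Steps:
U = -36 (U = 2*(6*(-3)) = 2*(-18) = -36)
Y(o, Q) = (5 + o)/(-4 + Q)
L(X) = -⅛ + X² - X/40 (L(X) = X*X + (5 + X)/(-4 - 36) = X² + (5 + X)/(-40) = X² - (5 + X)/40 = X² + (-⅛ - X/40) = -⅛ + X² - X/40)
(m(3)*189)*L(6) = (3*189)*(-⅛ + 6² - 1/40*6) = 567*(-⅛ + 36 - 3/20) = 567*(1429/40) = 810243/40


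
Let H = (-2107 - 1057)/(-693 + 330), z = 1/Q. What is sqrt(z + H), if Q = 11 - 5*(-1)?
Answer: sqrt(152961)/132 ≈ 2.9629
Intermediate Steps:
Q = 16 (Q = 11 + 5 = 16)
z = 1/16 ≈ 0.062500
H = 3164/363 (H = -3164/(-363) = -3164*(-1/363) = 3164/363 ≈ 8.7162)
sqrt(z + H) = sqrt(1/16 + 3164/363) = sqrt(50987/5808) = sqrt(152961)/132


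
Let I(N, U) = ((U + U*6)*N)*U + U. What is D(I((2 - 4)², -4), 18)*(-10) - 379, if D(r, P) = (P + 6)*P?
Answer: -4699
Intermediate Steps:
I(N, U) = U + 7*N*U² (I(N, U) = ((U + 6*U)*N)*U + U = ((7*U)*N)*U + U = (7*N*U)*U + U = 7*N*U² + U = U + 7*N*U²)
D(r, P) = P*(6 + P) (D(r, P) = (6 + P)*P = P*(6 + P))
D(I((2 - 4)², -4), 18)*(-10) - 379 = (18*(6 + 18))*(-10) - 379 = (18*24)*(-10) - 379 = 432*(-10) - 379 = -4320 - 379 = -4699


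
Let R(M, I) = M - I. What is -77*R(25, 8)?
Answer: -1309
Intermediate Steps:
-77*R(25, 8) = -77*(25 - 1*8) = -77*(25 - 8) = -77*17 = -1309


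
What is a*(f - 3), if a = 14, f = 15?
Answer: 168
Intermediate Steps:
a*(f - 3) = 14*(15 - 3) = 14*12 = 168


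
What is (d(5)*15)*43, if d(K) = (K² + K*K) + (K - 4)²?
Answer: 32895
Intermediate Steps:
d(K) = (-4 + K)² + 2*K² (d(K) = (K² + K²) + (-4 + K)² = 2*K² + (-4 + K)² = (-4 + K)² + 2*K²)
(d(5)*15)*43 = (((-4 + 5)² + 2*5²)*15)*43 = ((1² + 2*25)*15)*43 = ((1 + 50)*15)*43 = (51*15)*43 = 765*43 = 32895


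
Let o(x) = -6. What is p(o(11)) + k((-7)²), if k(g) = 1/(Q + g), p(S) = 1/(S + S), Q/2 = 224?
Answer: -485/5964 ≈ -0.081321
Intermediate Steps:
Q = 448 (Q = 2*224 = 448)
p(S) = 1/(2*S)
k(g) = 1/(448 + g)
p(o(11)) + k((-7)²) = (½)/(-6) + 1/(448 + (-7)²) = (½)*(-⅙) + 1/(448 + 49) = -1/12 + 1/497 = -485/5964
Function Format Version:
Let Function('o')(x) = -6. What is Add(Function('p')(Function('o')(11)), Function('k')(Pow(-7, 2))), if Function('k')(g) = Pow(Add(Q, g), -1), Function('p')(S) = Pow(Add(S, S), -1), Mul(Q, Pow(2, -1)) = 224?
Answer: Rational(-485, 5964) ≈ -0.081321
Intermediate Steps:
Q = 448 (Q = Mul(2, 224) = 448)
Function('p')(S) = Mul(Rational(1, 2), Pow(S, -1)) (Function('p')(S) = Pow(Mul(2, S), -1) = Mul(Rational(1, 2), Pow(S, -1)))
Function('k')(g) = Pow(Add(448, g), -1)
Add(Function('p')(Function('o')(11)), Function('k')(Pow(-7, 2))) = Add(Mul(Rational(1, 2), Pow(-6, -1)), Pow(Add(448, Pow(-7, 2)), -1)) = Add(Mul(Rational(1, 2), Rational(-1, 6)), Pow(Add(448, 49), -1)) = Add(Rational(-1, 12), Pow(497, -1)) = Add(Rational(-1, 12), Rational(1, 497)) = Rational(-485, 5964)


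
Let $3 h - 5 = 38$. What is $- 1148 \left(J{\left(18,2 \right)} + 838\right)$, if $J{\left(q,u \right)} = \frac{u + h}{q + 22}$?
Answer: $- \frac{28874783}{30} \approx -9.6249 \cdot 10^{5}$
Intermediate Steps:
$h = \frac{43}{3}$ ($h = \frac{5}{3} + \frac{1}{3} \cdot 38 = \frac{5}{3} + \frac{38}{3} = \frac{43}{3} \approx 14.333$)
$J{\left(q,u \right)} = \frac{\frac{43}{3} + u}{22 + q}$ ($J{\left(q,u \right)} = \frac{u + \frac{43}{3}}{q + 22} = \frac{\frac{43}{3} + u}{22 + q}$)
$- 1148 \left(J{\left(18,2 \right)} + 838\right) = - 1148 \left(\frac{\frac{43}{3} + 2}{22 + 18} + 838\right) = - 1148 \left(\frac{1}{40} \cdot \frac{49}{3} + 838\right) = - 1148 \left(\frac{49}{120} + 838\right) = \left(-1148\right) \frac{100609}{120} = - \frac{28874783}{30}$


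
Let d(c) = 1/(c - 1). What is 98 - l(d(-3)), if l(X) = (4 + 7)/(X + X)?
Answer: 120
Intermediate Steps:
d(c) = 1/(-1 + c)
l(X) = 11/(2*X) (l(X) = 11/((2*X)) = 11*(1/(2*X)) = 11/(2*X))
98 - l(d(-3)) = 98 - 11/(2*(1/(-1 - 3))) = 98 - 11/(2*(1/(-4))) = 98 - 11/(2*(-¼)) = 98 - 11*(-4)/2 = 98 - 1*(-22) = 98 + 22 = 120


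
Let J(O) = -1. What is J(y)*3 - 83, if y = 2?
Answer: -86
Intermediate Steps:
J(y)*3 - 83 = -1*3 - 83 = -3 - 83 = -86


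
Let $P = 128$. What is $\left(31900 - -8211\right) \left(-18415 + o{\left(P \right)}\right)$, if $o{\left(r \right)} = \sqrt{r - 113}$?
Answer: $-738644065 + 40111 \sqrt{15} \approx -7.3849 \cdot 10^{8}$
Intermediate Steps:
$o{\left(r \right)} = \sqrt{-113 + r}$
$\left(31900 - -8211\right) \left(-18415 + o{\left(P \right)}\right) = \left(31900 - -8211\right) \left(-18415 + \sqrt{-113 + 128}\right) = \left(31900 + 8211\right) \left(-18415 + \sqrt{15}\right) = 40111 \left(-18415 + \sqrt{15}\right) = -738644065 + 40111 \sqrt{15}$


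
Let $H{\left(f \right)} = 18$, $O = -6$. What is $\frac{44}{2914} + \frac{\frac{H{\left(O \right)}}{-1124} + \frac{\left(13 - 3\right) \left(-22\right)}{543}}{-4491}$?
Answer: $\frac{30338274971}{1996819237242} \approx 0.015193$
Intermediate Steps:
$\frac{44}{2914} + \frac{\frac{H{\left(O \right)}}{-1124} + \frac{\left(13 - 3\right) \left(-22\right)}{543}}{-4491} = \frac{44}{2914} + \frac{\frac{18}{-1124} + \frac{\left(13 - 3\right) \left(-22\right)}{543}}{-4491} = 44 \cdot \frac{1}{2914} + \left(18 \left(- \frac{1}{1124}\right) + 10 \left(-22\right) \frac{1}{543}\right) \left(- \frac{1}{4491}\right) = \frac{22}{1457} + \left(- \frac{9}{562} - \frac{220}{543}\right) \left(- \frac{1}{4491}\right) = \frac{22}{1457} - - \frac{128527}{1370500506} = \frac{22}{1457} + \frac{128527}{1370500506} = \frac{30338274971}{1996819237242}$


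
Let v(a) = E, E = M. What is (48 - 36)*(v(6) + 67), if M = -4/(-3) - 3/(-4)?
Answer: 829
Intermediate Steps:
M = 25/12 (M = -4*(-⅓) - 3*(-¼) = 4/3 + ¾ = 25/12 ≈ 2.0833)
E = 25/12 ≈ 2.0833
v(a) = 25/12
(48 - 36)*(v(6) + 67) = (48 - 36)*(25/12 + 67) = 12*(829/12) = 829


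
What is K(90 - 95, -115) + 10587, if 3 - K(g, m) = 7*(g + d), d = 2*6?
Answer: 10541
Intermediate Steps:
d = 12
K(g, m) = -81 - 7*g (K(g, m) = 3 - 7*(g + 12) = 3 - 7*(12 + g) = 3 - (84 + 7*g) = 3 + (-84 - 7*g) = -81 - 7*g)
K(90 - 95, -115) + 10587 = (-81 - 7*(90 - 95)) + 10587 = (-81 - 7*(-5)) + 10587 = (-81 + 35) + 10587 = -46 + 10587 = 10541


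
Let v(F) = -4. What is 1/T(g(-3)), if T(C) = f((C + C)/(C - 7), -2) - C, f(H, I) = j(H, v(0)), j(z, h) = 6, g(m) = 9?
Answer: -⅓ ≈ -0.33333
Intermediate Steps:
f(H, I) = 6
T(C) = 6 - C
1/T(g(-3)) = 1/(6 - 1*9) = 1/(6 - 9) = 1/(-3) = -⅓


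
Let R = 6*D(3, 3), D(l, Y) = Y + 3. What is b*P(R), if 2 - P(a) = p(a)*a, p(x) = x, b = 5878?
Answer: -7606132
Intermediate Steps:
D(l, Y) = 3 + Y
R = 36 (R = 6*(3 + 3) = 6*6 = 36)
P(a) = 2 - a**2 (P(a) = 2 - a*a = 2 - a**2)
b*P(R) = 5878*(2 - 1*36**2) = 5878*(2 - 1*1296) = 5878*(2 - 1296) = 5878*(-1294) = -7606132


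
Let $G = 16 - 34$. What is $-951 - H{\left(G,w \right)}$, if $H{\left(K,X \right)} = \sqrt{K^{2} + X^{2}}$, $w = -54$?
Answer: $-951 - 18 \sqrt{10} \approx -1007.9$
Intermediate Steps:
$G = -18$
$-951 - H{\left(G,w \right)} = -951 - \sqrt{\left(-18\right)^{2} + \left(-54\right)^{2}} = -951 - \sqrt{324 + 2916} = -951 - \sqrt{3240} = -951 - 18 \sqrt{10}$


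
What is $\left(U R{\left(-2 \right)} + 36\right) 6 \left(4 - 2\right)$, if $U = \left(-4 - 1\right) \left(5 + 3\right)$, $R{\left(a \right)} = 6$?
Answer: $-2448$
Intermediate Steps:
$U = -40$ ($U = \left(-5\right) 8 = -40$)
$\left(U R{\left(-2 \right)} + 36\right) 6 \left(4 - 2\right) = \left(\left(-40\right) 6 + 36\right) 6 \left(4 - 2\right) = \left(-240 + 36\right) 6 \cdot 2 = \left(-204\right) 12 = -2448$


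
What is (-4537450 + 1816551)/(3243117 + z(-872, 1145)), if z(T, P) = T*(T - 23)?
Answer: -2720899/4023557 ≈ -0.67624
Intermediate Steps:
z(T, P) = T*(-23 + T)
(-4537450 + 1816551)/(3243117 + z(-872, 1145)) = (-4537450 + 1816551)/(3243117 - 872*(-23 - 872)) = -2720899/(3243117 - 872*(-895)) = -2720899/(3243117 + 780440) = -2720899/4023557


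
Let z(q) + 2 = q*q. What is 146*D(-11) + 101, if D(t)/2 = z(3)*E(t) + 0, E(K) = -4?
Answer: -8075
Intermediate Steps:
z(q) = -2 + q**2 (z(q) = -2 + q*q = -2 + q**2)
D(t) = -56 (D(t) = 2*((-2 + 3**2)*(-4) + 0) = 2*((-2 + 9)*(-4) + 0) = 2*(7*(-4) + 0) = 2*(-28 + 0) = 2*(-28) = -56)
146*D(-11) + 101 = 146*(-56) + 101 = -8176 + 101 = -8075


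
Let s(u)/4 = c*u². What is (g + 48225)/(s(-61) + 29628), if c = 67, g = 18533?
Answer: 33379/513428 ≈ 0.065012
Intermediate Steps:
s(u) = 268*u² (s(u) = 4*(67*u²) = 268*u²)
(g + 48225)/(s(-61) + 29628) = (18533 + 48225)/(268*(-61)² + 29628) = 66758/(268*3721 + 29628) = 66758/(997228 + 29628) = 66758/1026856 = 66758*(1/1026856) = 33379/513428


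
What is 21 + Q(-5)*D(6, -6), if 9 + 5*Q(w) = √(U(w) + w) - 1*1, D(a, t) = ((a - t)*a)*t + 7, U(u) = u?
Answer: 871 - 85*I*√10 ≈ 871.0 - 268.79*I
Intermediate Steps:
D(a, t) = 7 + a*t*(a - t) (D(a, t) = (a*(a - t))*t + 7 = a*t*(a - t) + 7 = 7 + a*t*(a - t))
Q(w) = -2 + √2*√w/5 (Q(w) = -9/5 + (√(w + w) - 1*1)/5 = -9/5 + (√(2*w) - 1)/5 = -9/5 + (√2*√w - 1)/5 = -9/5 + (-1 + √2*√w)/5 = -9/5 + (-⅕ + √2*√w/5) = -2 + √2*√w/5)
21 + Q(-5)*D(6, -6) = 21 + (-2 + √2*√(-5)/5)*(7 - 6*6² - 1*6*(-6)²) = 21 + (-2 + √2*(I*√5)/5)*(7 - 6*36 - 1*6*36) = 21 + (-2 + I*√10/5)*(7 - 216 - 216) = 21 + (-2 + I*√10/5)*(-425) = 21 + (850 - 85*I*√10) = 871 - 85*I*√10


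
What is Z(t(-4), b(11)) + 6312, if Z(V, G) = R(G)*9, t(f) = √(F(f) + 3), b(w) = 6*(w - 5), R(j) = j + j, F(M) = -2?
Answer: 6960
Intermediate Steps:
R(j) = 2*j
b(w) = -30 + 6*w (b(w) = 6*(-5 + w) = -30 + 6*w)
t(f) = 1 (t(f) = √(-2 + 3) = √1 = 1)
Z(V, G) = 18*G (Z(V, G) = (2*G)*9 = 18*G)
Z(t(-4), b(11)) + 6312 = 18*(-30 + 6*11) + 6312 = 18*(-30 + 66) + 6312 = 18*36 + 6312 = 648 + 6312 = 6960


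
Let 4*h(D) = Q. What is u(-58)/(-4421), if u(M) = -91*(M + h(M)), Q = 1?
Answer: -21021/17684 ≈ -1.1887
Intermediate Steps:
h(D) = 1/4 (h(D) = (1/4)*1 = 1/4)
u(M) = -91/4 - 91*M (u(M) = -91*(M + 1/4) = -91*(1/4 + M) = -91/4 - 91*M)
u(-58)/(-4421) = (-91/4 - 91*(-58))/(-4421) = (-91/4 + 5278)*(-1/4421) = (21021/4)*(-1/4421) = -21021/17684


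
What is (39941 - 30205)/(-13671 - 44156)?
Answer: -9736/57827 ≈ -0.16836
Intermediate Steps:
(39941 - 30205)/(-13671 - 44156) = 9736/(-57827) = 9736*(-1/57827) = -9736/57827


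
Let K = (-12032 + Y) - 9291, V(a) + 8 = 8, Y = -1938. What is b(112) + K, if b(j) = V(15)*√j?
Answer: -23261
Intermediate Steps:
V(a) = 0 (V(a) = -8 + 8 = 0)
b(j) = 0 (b(j) = 0*√j = 0)
K = -23261 (K = (-12032 - 1938) - 9291 = -13970 - 9291 = -23261)
b(112) + K = 0 - 23261 = -23261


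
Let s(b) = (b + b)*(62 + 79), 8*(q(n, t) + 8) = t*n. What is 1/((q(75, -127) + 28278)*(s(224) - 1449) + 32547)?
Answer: 8/13370755941 ≈ 5.9832e-10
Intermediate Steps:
q(n, t) = -8 + n*t/8 (q(n, t) = -8 + (t*n)/8 = -8 + (n*t)/8 = -8 + n*t/8)
s(b) = 282*b (s(b) = (2*b)*141 = 282*b)
1/((q(75, -127) + 28278)*(s(224) - 1449) + 32547) = 1/(((-8 + (1/8)*75*(-127)) + 28278)*(282*224 - 1449) + 32547) = 1/(((-8 - 9525/8) + 28278)*(63168 - 1449) + 32547) = 1/((-9589/8 + 28278)*61719 + 32547) = 1/((216635/8)*61719 + 32547) = 1/(13370495565/8 + 32547) = 1/(13370755941/8) = 8/13370755941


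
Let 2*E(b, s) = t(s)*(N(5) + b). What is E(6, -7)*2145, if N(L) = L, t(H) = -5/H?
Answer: 117975/14 ≈ 8426.8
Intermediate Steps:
E(b, s) = -5*(5 + b)/(2*s) (E(b, s) = ((-5/s)*(5 + b))/2 = (-5*(5 + b)/s)/2 = -5*(5 + b)/(2*s))
E(6, -7)*2145 = ((5/2)*(-5 - 1*6)/(-7))*2145 = ((5/2)*(-⅐)*(-5 - 6))*2145 = ((5/2)*(-⅐)*(-11))*2145 = (55/14)*2145 = 117975/14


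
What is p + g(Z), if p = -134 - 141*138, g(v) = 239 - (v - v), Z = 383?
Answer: -19353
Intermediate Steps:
g(v) = 239 (g(v) = 239 - 1*0 = 239 + 0 = 239)
p = -19592 (p = -134 - 19458 = -19592)
p + g(Z) = -19592 + 239 = -19353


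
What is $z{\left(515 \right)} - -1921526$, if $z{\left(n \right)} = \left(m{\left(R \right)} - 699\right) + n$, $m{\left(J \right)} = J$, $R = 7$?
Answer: $1921349$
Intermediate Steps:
$z{\left(n \right)} = -692 + n$ ($z{\left(n \right)} = \left(7 - 699\right) + n = -692 + n$)
$z{\left(515 \right)} - -1921526 = \left(-692 + 515\right) - -1921526 = -177 + 1921526 = 1921349$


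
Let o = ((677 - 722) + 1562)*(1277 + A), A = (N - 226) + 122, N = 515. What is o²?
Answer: 6557164004416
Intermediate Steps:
A = 411 (A = (515 - 226) + 122 = 289 + 122 = 411)
o = 2560696 (o = ((677 - 722) + 1562)*(1277 + 411) = (-45 + 1562)*1688 = 1517*1688 = 2560696)
o² = 2560696² = 6557164004416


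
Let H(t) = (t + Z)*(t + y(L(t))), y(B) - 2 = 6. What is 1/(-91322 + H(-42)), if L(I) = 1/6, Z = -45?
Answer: -1/88364 ≈ -1.1317e-5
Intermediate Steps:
L(I) = ⅙
y(B) = 8 (y(B) = 2 + 6 = 8)
H(t) = (-45 + t)*(8 + t) (H(t) = (t - 45)*(t + 8) = (-45 + t)*(8 + t))
1/(-91322 + H(-42)) = 1/(-91322 + (-360 + (-42)² - 37*(-42))) = 1/(-91322 + (-360 + 1764 + 1554)) = 1/(-91322 + 2958) = 1/(-88364) = -1/88364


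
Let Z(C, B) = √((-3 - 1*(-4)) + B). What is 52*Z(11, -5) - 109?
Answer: -109 + 104*I ≈ -109.0 + 104.0*I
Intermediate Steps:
Z(C, B) = √(1 + B) (Z(C, B) = √((-3 + 4) + B) = √(1 + B))
52*Z(11, -5) - 109 = 52*√(1 - 5) - 109 = 52*√(-4) - 109 = 52*(2*I) - 109 = 104*I - 109 = -109 + 104*I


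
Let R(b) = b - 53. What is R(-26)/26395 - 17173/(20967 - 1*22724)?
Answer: 453142532/46376015 ≈ 9.7711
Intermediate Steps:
R(b) = -53 + b
R(-26)/26395 - 17173/(20967 - 1*22724) = (-53 - 26)/26395 - 17173/(20967 - 1*22724) = -79*1/26395 - 17173/(20967 - 22724) = -79/26395 - 17173/(-1757) = -79/26395 - 17173*(-1/1757) = -79/26395 + 17173/1757 = 453142532/46376015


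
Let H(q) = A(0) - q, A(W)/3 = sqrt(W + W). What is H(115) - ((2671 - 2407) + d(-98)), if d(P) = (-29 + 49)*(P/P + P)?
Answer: 1561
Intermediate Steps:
d(P) = 20 + 20*P (d(P) = 20*(1 + P) = 20 + 20*P)
A(W) = 3*sqrt(2)*sqrt(W) (A(W) = 3*sqrt(W + W) = 3*sqrt(2*W) = 3*(sqrt(2)*sqrt(W)) = 3*sqrt(2)*sqrt(W))
H(q) = -q (H(q) = 3*sqrt(2)*sqrt(0) - q = 3*sqrt(2)*0 - q = 0 - q = -q)
H(115) - ((2671 - 2407) + d(-98)) = -1*115 - ((2671 - 2407) + (20 + 20*(-98))) = -115 - (264 + (20 - 1960)) = -115 - (264 - 1940) = -115 - 1*(-1676) = -115 + 1676 = 1561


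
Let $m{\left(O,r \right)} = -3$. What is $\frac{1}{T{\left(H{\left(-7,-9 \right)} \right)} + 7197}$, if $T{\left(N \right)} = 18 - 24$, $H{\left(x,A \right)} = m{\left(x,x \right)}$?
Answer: $\frac{1}{7191} \approx 0.00013906$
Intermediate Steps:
$H{\left(x,A \right)} = -3$
$T{\left(N \right)} = -6$
$\frac{1}{T{\left(H{\left(-7,-9 \right)} \right)} + 7197} = \frac{1}{-6 + 7197} = \frac{1}{7191}$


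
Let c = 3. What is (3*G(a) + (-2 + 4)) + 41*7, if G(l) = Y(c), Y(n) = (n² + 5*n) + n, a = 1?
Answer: 370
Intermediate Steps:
Y(n) = n² + 6*n
G(l) = 27 (G(l) = 3*(6 + 3) = 3*9 = 27)
(3*G(a) + (-2 + 4)) + 41*7 = (3*27 + (-2 + 4)) + 41*7 = (81 + 2) + 287 = 83 + 287 = 370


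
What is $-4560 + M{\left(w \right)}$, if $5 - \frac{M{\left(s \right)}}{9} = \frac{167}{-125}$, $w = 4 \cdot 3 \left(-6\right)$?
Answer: $- \frac{562872}{125} \approx -4503.0$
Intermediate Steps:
$w = -72$ ($w = 12 \left(-6\right) = -72$)
$M{\left(s \right)} = \frac{7128}{125}$ ($M{\left(s \right)} = 45 - 9 \frac{167}{-125} = 45 - 9 \cdot 167 \left(- \frac{1}{125}\right) = 45 - - \frac{1503}{125} = 45 + \frac{1503}{125} = \frac{7128}{125}$)
$-4560 + M{\left(w \right)} = -4560 + \frac{7128}{125} = - \frac{562872}{125}$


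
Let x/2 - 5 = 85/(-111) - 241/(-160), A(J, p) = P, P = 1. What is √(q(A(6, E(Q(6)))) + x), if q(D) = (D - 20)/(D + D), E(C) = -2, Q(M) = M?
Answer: 7*√199245/2220 ≈ 1.4075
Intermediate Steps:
A(J, p) = 1
q(D) = (-20 + D)/(2*D) (q(D) = (-20 + D)/((2*D)) = (-20 + D)*(1/(2*D)) = (-20 + D)/(2*D))
x = 101951/8880 (x = 10 + 2*(85/(-111) - 241/(-160)) = 10 + 2*(85*(-1/111) - 241*(-1/160)) = 10 + 2*(-85/111 + 241/160) = 10 + 2*(13151/17760) = 10 + 13151/8880 = 101951/8880 ≈ 11.481)
√(q(A(6, E(Q(6)))) + x) = √((½)*(-20 + 1)/1 + 101951/8880) = √((½)*1*(-19) + 101951/8880) = √(-19/2 + 101951/8880) = √(17591/8880) = 7*√199245/2220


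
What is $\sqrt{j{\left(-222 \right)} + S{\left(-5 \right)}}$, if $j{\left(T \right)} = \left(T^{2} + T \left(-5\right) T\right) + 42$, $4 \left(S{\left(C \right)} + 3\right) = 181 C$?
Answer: $\frac{i \sqrt{789293}}{2} \approx 444.21 i$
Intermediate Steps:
$S{\left(C \right)} = -3 + \frac{181 C}{4}$
$j{\left(T \right)} = 42 - 4 T^{2}$ ($j{\left(T \right)} = \left(T^{2} + - 5 T T\right) + 42 = \left(T^{2} - 5 T^{2}\right) + 42 = - 4 T^{2} + 42 = 42 - 4 T^{2}$)
$\sqrt{j{\left(-222 \right)} + S{\left(-5 \right)}} = \sqrt{\left(42 - 4 \left(-222\right)^{2}\right) + \left(-3 + \frac{181}{4} \left(-5\right)\right)} = \sqrt{\left(42 - 197136\right) - \frac{917}{4}} = \sqrt{-197094 - \frac{917}{4}} = \sqrt{- \frac{789293}{4}} = \frac{i \sqrt{789293}}{2}$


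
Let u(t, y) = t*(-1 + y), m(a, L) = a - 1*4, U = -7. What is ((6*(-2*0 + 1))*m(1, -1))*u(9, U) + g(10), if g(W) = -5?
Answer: 1291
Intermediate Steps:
m(a, L) = -4 + a (m(a, L) = a - 4 = -4 + a)
((6*(-2*0 + 1))*m(1, -1))*u(9, U) + g(10) = ((6*(-2*0 + 1))*(-4 + 1))*(9*(-1 - 7)) - 5 = ((6*(0 + 1))*(-3))*(9*(-8)) - 5 = ((6*1)*(-3))*(-72) - 5 = (6*(-3))*(-72) - 5 = -18*(-72) - 5 = 1296 - 5 = 1291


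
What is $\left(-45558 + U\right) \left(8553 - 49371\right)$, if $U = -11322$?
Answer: $2321727840$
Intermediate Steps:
$\left(-45558 + U\right) \left(8553 - 49371\right) = \left(-45558 - 11322\right) \left(8553 - 49371\right) = \left(-56880\right) \left(-40818\right) = 2321727840$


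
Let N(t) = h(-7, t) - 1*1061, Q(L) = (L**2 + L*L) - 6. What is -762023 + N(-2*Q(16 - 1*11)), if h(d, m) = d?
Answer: -763091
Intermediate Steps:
Q(L) = -6 + 2*L**2 (Q(L) = (L**2 + L**2) - 6 = 2*L**2 - 6 = -6 + 2*L**2)
N(t) = -1068 (N(t) = -7 - 1*1061 = -7 - 1061 = -1068)
-762023 + N(-2*Q(16 - 1*11)) = -762023 - 1068 = -763091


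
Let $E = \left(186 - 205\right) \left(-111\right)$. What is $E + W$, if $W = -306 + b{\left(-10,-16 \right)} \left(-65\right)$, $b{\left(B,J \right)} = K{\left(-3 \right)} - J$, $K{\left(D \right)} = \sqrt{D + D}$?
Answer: $763 - 65 i \sqrt{6} \approx 763.0 - 159.22 i$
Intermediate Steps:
$K{\left(D \right)} = \sqrt{2} \sqrt{D}$ ($K{\left(D \right)} = \sqrt{2 D} = \sqrt{2} \sqrt{D}$)
$E = 2109$ ($E = \left(-19\right) \left(-111\right) = 2109$)
$b{\left(B,J \right)} = - J + i \sqrt{6}$ ($b{\left(B,J \right)} = \sqrt{2} \sqrt{-3} - J = \sqrt{2} i \sqrt{3} - J = i \sqrt{6} - J = - J + i \sqrt{6}$)
$W = -1346 - 65 i \sqrt{6}$ ($W = -306 + \left(\left(-1\right) \left(-16\right) + i \sqrt{6}\right) \left(-65\right) = -306 + \left(16 + i \sqrt{6}\right) \left(-65\right) = -306 - \left(1040 + 65 i \sqrt{6}\right) = -1346 - 65 i \sqrt{6} \approx -1346.0 - 159.22 i$)
$E + W = 2109 - \left(1346 + 65 i \sqrt{6}\right) = 763 - 65 i \sqrt{6}$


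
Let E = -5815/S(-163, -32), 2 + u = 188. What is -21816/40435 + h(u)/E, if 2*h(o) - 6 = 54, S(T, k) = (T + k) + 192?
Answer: -24644178/47025905 ≈ -0.52406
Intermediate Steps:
u = 186 (u = -2 + 188 = 186)
S(T, k) = 192 + T + k
E = 5815/3 (E = -5815/(192 - 163 - 32) = -5815/(-3) = -5815*(-⅓) = 5815/3 ≈ 1938.3)
h(o) = 30 (h(o) = 3 + (½)*54 = 3 + 27 = 30)
-21816/40435 + h(u)/E = -21816/40435 + 30/(5815/3) = -21816*1/40435 + 30*(3/5815) = -21816/40435 + 18/1163 = -24644178/47025905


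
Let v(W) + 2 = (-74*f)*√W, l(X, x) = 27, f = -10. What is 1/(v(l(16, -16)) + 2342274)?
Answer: 146392/342888958549 - 555*√3/1371555834196 ≈ 4.2624e-7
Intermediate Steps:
v(W) = -2 + 740*√W (v(W) = -2 + (-74*(-10))*√W = -2 + 740*√W)
1/(v(l(16, -16)) + 2342274) = 1/((-2 + 740*√27) + 2342274) = 1/((-2 + 740*(3*√3)) + 2342274) = 1/((-2 + 2220*√3) + 2342274) = 1/(2342272 + 2220*√3)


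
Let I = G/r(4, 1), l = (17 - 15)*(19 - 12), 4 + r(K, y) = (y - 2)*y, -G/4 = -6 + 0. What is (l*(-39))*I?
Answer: 13104/5 ≈ 2620.8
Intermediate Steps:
G = 24 (G = -4*(-6 + 0) = -4*(-6) = 24)
r(K, y) = -4 + y*(-2 + y) (r(K, y) = -4 + (y - 2)*y = -4 + (-2 + y)*y = -4 + y*(-2 + y))
l = 14 (l = 2*7 = 14)
I = -24/5 (I = 24/(-4 + 1² - 2*1) = 24/(-4 + 1 - 2) = 24/(-5) = 24*(-⅕) = -24/5 ≈ -4.8000)
(l*(-39))*I = (14*(-39))*(-24/5) = -546*(-24/5) = 13104/5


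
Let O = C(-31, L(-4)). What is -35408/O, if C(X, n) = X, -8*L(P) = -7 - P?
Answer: 35408/31 ≈ 1142.2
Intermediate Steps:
L(P) = 7/8 + P/8 (L(P) = -(-7 - P)/8 = 7/8 + P/8)
O = -31
-35408/O = -35408/(-31) = -35408*(-1/31) = 35408/31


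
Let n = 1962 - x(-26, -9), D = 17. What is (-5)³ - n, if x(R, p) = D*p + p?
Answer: -2249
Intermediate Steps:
x(R, p) = 18*p (x(R, p) = 17*p + p = 18*p)
n = 2124 (n = 1962 - 18*(-9) = 1962 - 1*(-162) = 1962 + 162 = 2124)
(-5)³ - n = (-5)³ - 1*2124 = -125 - 2124 = -2249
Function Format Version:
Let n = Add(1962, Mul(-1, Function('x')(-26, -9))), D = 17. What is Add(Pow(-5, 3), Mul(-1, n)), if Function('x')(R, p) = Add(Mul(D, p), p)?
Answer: -2249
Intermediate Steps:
Function('x')(R, p) = Mul(18, p) (Function('x')(R, p) = Add(Mul(17, p), p) = Mul(18, p))
n = 2124 (n = Add(1962, Mul(-1, Mul(18, -9))) = Add(1962, Mul(-1, -162)) = Add(1962, 162) = 2124)
Add(Pow(-5, 3), Mul(-1, n)) = Add(Pow(-5, 3), Mul(-1, 2124)) = Add(-125, -2124) = -2249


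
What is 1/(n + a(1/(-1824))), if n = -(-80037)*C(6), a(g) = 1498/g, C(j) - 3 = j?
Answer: -1/2012019 ≈ -4.9701e-7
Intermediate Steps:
C(j) = 3 + j
n = 720333 (n = -(-80037)*(3 + 6) = -(-80037)*9 = -26679*(-27) = 720333)
1/(n + a(1/(-1824))) = 1/(720333 + 1498/(1/(-1824))) = 1/(720333 + 1498/(-1/1824)) = 1/(720333 + 1498*(-1824)) = 1/(720333 - 2732352) = 1/(-2012019) = -1/2012019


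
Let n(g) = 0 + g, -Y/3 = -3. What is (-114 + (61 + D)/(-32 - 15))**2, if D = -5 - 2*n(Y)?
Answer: 29116816/2209 ≈ 13181.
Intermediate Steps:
Y = 9 (Y = -3*(-3) = 9)
n(g) = g
D = -23 (D = -5 - 2*9 = -5 - 18 = -23)
(-114 + (61 + D)/(-32 - 15))**2 = (-114 + (61 - 23)/(-32 - 15))**2 = (-114 + 38/(-47))**2 = (-114 + 38*(-1/47))**2 = (-114 - 38/47)**2 = (-5396/47)**2 = 29116816/2209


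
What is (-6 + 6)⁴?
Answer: 0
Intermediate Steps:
(-6 + 6)⁴ = 0⁴ = 0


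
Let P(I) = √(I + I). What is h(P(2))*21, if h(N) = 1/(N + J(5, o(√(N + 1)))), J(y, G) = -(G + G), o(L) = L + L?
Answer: -21/22 - 21*√3/11 ≈ -4.2612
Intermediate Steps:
o(L) = 2*L
J(y, G) = -2*G
P(I) = √2*√I (P(I) = √(2*I) = √2*√I)
h(N) = 1/(N - 4*√(1 + N)) (h(N) = 1/(N - 4*√(N + 1)) = 1/(N - 4*√(1 + N)))
h(P(2))*21 = 21/(√2*√2 - 4*√(1 + √2*√2)) = 21/(2 - 4*√(1 + 2)) = 21/(2 - 4*√3)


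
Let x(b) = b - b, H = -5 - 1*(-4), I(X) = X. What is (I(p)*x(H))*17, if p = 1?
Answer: 0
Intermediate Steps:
H = -1 (H = -5 + 4 = -1)
x(b) = 0
(I(p)*x(H))*17 = (1*0)*17 = 0*17 = 0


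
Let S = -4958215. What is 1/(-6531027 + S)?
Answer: -1/11489242 ≈ -8.7038e-8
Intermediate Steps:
1/(-6531027 + S) = 1/(-6531027 - 4958215) = 1/(-11489242) = -1/11489242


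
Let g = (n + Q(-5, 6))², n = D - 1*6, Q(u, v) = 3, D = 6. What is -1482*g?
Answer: -13338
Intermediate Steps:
n = 0 (n = 6 - 1*6 = 6 - 6 = 0)
g = 9 (g = (0 + 3)² = 3² = 9)
-1482*g = -1482*9 = -13338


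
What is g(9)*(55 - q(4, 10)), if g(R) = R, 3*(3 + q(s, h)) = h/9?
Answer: 1556/3 ≈ 518.67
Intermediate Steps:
q(s, h) = -3 + h/27 (q(s, h) = -3 + (h/9)/3 = -3 + h/27)
g(9)*(55 - q(4, 10)) = 9*(55 - (-3 + (1/27)*10)) = 9*(55 - (-3 + 10/27)) = 9*(55 - 1*(-71/27)) = 9*(55 + 71/27) = 9*(1556/27) = 1556/3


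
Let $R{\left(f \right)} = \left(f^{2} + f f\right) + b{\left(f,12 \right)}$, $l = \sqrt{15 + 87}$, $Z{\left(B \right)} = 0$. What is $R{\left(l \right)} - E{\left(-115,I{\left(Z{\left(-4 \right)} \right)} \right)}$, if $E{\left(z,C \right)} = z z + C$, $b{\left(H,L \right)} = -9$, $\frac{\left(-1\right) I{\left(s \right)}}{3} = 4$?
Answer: $-13018$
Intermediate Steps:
$I{\left(s \right)} = -12$ ($I{\left(s \right)} = \left(-3\right) 4 = -12$)
$E{\left(z,C \right)} = C + z^{2}$ ($E{\left(z,C \right)} = z^{2} + C = C + z^{2}$)
$l = \sqrt{102} \approx 10.1$
$R{\left(f \right)} = -9 + 2 f^{2}$ ($R{\left(f \right)} = \left(f^{2} + f f\right) - 9 = \left(f^{2} + f^{2}\right) - 9 = 2 f^{2} - 9 = -9 + 2 f^{2}$)
$R{\left(l \right)} - E{\left(-115,I{\left(Z{\left(-4 \right)} \right)} \right)} = \left(-9 + 2 \left(\sqrt{102}\right)^{2}\right) - \left(-12 + \left(-115\right)^{2}\right) = \left(-9 + 2 \cdot 102\right) - \left(-12 + 13225\right) = \left(-9 + 204\right) - 13213 = 195 - 13213 = -13018$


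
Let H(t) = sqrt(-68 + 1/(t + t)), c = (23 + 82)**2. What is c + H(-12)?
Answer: 11025 + I*sqrt(9798)/12 ≈ 11025.0 + 8.2487*I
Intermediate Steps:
c = 11025 (c = 105**2 = 11025)
H(t) = sqrt(-68 + 1/(2*t))
c + H(-12) = 11025 + sqrt(-272 + 2/(-12))/2 = 11025 + sqrt(-272 + 2*(-1/12))/2 = 11025 + sqrt(-272 - 1/6)/2 = 11025 + sqrt(-1633/6)/2 = 11025 + (I*sqrt(9798)/6)/2 = 11025 + I*sqrt(9798)/12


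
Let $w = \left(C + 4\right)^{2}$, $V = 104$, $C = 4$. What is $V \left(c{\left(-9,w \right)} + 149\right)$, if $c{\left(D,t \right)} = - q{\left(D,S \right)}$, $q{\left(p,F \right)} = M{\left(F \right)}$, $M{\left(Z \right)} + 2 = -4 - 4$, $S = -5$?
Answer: $16536$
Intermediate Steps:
$M{\left(Z \right)} = -10$ ($M{\left(Z \right)} = -2 - 8 = -10$)
$q{\left(p,F \right)} = -10$
$w = 64$ ($w = \left(4 + 4\right)^{2} = 8^{2} = 64$)
$c{\left(D,t \right)} = 10$ ($c{\left(D,t \right)} = \left(-1\right) \left(-10\right) = 10$)
$V \left(c{\left(-9,w \right)} + 149\right) = 104 \left(10 + 149\right) = 104 \cdot 159 = 16536$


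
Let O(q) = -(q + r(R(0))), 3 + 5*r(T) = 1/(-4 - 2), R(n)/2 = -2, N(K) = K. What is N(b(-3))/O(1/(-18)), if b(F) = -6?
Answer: -270/31 ≈ -8.7097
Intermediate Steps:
R(n) = -4 (R(n) = 2*(-2) = -4)
r(T) = -19/30 (r(T) = -⅗ + 1/(5*(-4 - 2)) = -⅗ + (⅕)/(-6) = -⅗ + (⅕)*(-⅙) = -⅗ - 1/30 = -19/30)
O(q) = 19/30 - q (O(q) = -(q - 19/30) = -(-19/30 + q) = 19/30 - q)
N(b(-3))/O(1/(-18)) = -6/(19/30 - 1/(-18)) = -6/(19/30 - 1*(-1/18)) = -6/(19/30 + 1/18) = -6/31/45 = -6*45/31 = -270/31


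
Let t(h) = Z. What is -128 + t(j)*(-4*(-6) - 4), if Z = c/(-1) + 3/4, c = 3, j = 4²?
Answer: -173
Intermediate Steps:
j = 16
Z = -9/4 (Z = 3/(-1) + 3/4 = 3*(-1) + 3*(¼) = -3 + ¾ = -9/4 ≈ -2.2500)
t(h) = -9/4
-128 + t(j)*(-4*(-6) - 4) = -128 - 9*(-4*(-6) - 4)/4 = -128 - 9*(24 - 4)/4 = -128 - 9/4*20 = -128 - 45 = -173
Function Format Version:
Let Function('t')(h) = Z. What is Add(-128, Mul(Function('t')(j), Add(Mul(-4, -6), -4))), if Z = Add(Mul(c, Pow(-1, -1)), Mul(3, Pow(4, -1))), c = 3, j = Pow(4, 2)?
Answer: -173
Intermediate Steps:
j = 16
Z = Rational(-9, 4) (Z = Add(Mul(3, Pow(-1, -1)), Mul(3, Pow(4, -1))) = Add(Mul(3, -1), Mul(3, Rational(1, 4))) = Add(-3, Rational(3, 4)) = Rational(-9, 4) ≈ -2.2500)
Function('t')(h) = Rational(-9, 4)
Add(-128, Mul(Function('t')(j), Add(Mul(-4, -6), -4))) = Add(-128, Mul(Rational(-9, 4), Add(Mul(-4, -6), -4))) = Add(-128, Mul(Rational(-9, 4), Add(24, -4))) = Add(-128, Mul(Rational(-9, 4), 20)) = Add(-128, -45) = -173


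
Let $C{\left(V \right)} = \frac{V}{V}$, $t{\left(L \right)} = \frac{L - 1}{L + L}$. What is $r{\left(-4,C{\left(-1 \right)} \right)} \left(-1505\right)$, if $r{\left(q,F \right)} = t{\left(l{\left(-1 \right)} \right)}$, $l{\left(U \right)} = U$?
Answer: $-1505$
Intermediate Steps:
$t{\left(L \right)} = \frac{-1 + L}{2 L}$
$C{\left(V \right)} = 1$
$r{\left(q,F \right)} = 1$ ($r{\left(q,F \right)} = \frac{-1 - 1}{2 \left(-1\right)} = \frac{1}{2} \left(-1\right) \left(-2\right) = 1$)
$r{\left(-4,C{\left(-1 \right)} \right)} \left(-1505\right) = 1 \left(-1505\right) = -1505$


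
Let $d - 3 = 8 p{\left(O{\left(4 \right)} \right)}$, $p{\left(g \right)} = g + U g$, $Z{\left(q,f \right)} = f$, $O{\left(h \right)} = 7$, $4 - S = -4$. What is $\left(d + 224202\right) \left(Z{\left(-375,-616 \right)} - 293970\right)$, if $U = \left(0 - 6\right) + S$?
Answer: $-66097144578$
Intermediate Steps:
$S = 8$ ($S = 4 - -4 = 4 + 4 = 8$)
$U = 2$ ($U = \left(0 - 6\right) + 8 = -6 + 8 = 2$)
$p{\left(g \right)} = 3 g$ ($p{\left(g \right)} = g + 2 g = 3 g$)
$d = 171$ ($d = 3 + 8 \cdot 3 \cdot 7 = 3 + 8 \cdot 21 = 3 + 168 = 171$)
$\left(d + 224202\right) \left(Z{\left(-375,-616 \right)} - 293970\right) = \left(171 + 224202\right) \left(-616 - 293970\right) = 224373 \left(-294586\right) = -66097144578$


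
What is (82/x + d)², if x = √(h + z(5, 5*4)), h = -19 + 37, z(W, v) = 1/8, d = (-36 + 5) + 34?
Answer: 55097/145 + 984*√290/145 ≈ 495.54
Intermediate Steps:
d = 3 (d = -31 + 34 = 3)
z(W, v) = ⅛
h = 18
x = √290/4 (x = √(18 + ⅛) = √(145/8) = √290/4 ≈ 4.2573)
(82/x + d)² = (82/((√290/4)) + 3)² = (82*(2*√290/145) + 3)² = (164*√290/145 + 3)² = (3 + 164*√290/145)²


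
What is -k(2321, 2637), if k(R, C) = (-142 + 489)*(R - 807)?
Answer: -525358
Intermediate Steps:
k(R, C) = -280029 + 347*R (k(R, C) = 347*(-807 + R) = -280029 + 347*R)
-k(2321, 2637) = -(-280029 + 347*2321) = -(-280029 + 805387) = -1*525358 = -525358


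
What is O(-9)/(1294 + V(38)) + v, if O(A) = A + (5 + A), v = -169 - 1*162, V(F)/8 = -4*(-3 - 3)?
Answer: -491879/1486 ≈ -331.01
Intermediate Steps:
V(F) = 192 (V(F) = 8*(-4*(-3 - 3)) = 8*(-4*(-6)) = 8*24 = 192)
v = -331 (v = -169 - 162 = -331)
O(A) = 5 + 2*A
O(-9)/(1294 + V(38)) + v = (5 + 2*(-9))/(1294 + 192) - 331 = (5 - 18)/1486 - 331 = -13*1/1486 - 331 = -13/1486 - 331 = -491879/1486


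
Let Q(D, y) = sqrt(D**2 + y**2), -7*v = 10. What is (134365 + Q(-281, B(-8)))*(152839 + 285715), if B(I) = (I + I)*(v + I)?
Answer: 58926308210 + 2192770*sqrt(199369)/7 ≈ 5.9066e+10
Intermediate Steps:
v = -10/7 (v = -1/7*10 = -10/7 ≈ -1.4286)
B(I) = 2*I*(-10/7 + I) (B(I) = (I + I)*(-10/7 + I) = (2*I)*(-10/7 + I) = 2*I*(-10/7 + I))
(134365 + Q(-281, B(-8)))*(152839 + 285715) = (134365 + sqrt((-281)**2 + ((2/7)*(-8)*(-10 + 7*(-8)))**2))*(152839 + 285715) = (134365 + sqrt(78961 + ((2/7)*(-8)*(-10 - 56))**2))*438554 = (134365 + sqrt(78961 + ((2/7)*(-8)*(-66))**2))*438554 = (134365 + sqrt(78961 + (1056/7)**2))*438554 = (134365 + sqrt(78961 + 1115136/49))*438554 = (134365 + sqrt(4984225/49))*438554 = (134365 + 5*sqrt(199369)/7)*438554 = 58926308210 + 2192770*sqrt(199369)/7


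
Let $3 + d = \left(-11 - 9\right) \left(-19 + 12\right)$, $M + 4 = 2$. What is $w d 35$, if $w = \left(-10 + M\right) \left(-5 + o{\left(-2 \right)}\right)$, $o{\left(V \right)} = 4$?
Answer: $57540$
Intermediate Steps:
$M = -2$ ($M = -4 + 2 = -2$)
$d = 137$ ($d = -3 + \left(-11 - 9\right) \left(-19 + 12\right) = -3 - -140 = -3 + 140 = 137$)
$w = 12$ ($w = \left(-10 - 2\right) \left(-5 + 4\right) = \left(-12\right) \left(-1\right) = 12$)
$w d 35 = 12 \cdot 137 \cdot 35 = 1644 \cdot 35 = 57540$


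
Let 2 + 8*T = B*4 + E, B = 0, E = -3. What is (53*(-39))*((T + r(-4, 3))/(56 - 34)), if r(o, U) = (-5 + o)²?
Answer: -1329081/176 ≈ -7551.6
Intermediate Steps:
T = -5/8 (T = -¼ + (0*4 - 3)/8 = -¼ + (0 - 3)/8 = -¼ + (⅛)*(-3) = -¼ - 3/8 = -5/8 ≈ -0.62500)
(53*(-39))*((T + r(-4, 3))/(56 - 34)) = (53*(-39))*((-5/8 + (-5 - 4)²)/(56 - 34)) = -2067*(-5/8 + (-9)²)/22 = -2067*(-5/8 + 81)/22 = -1329081/(8*22) = -2067*643/176 = -1329081/176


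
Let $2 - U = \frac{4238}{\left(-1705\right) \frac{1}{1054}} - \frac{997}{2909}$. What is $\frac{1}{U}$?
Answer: $\frac{159995}{419538453} \approx 0.00038136$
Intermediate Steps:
$U = \frac{419538453}{159995}$ ($U = 2 - \left(\frac{4238}{\left(-1705\right) \frac{1}{1054}} - \frac{997}{2909}\right) = 2 - \left(\frac{4238}{- \frac{55}{34}} - \frac{997}{2909}\right) = 2 - \left(4238 \left(- \frac{34}{55}\right) - \frac{997}{2909}\right) = 2 - \left(- \frac{144092}{55} - \frac{997}{2909}\right) = 2 - - \frac{419218463}{159995} = 2 + \frac{419218463}{159995} = \frac{419538453}{159995} \approx 2622.2$)
$\frac{1}{U} = \frac{1}{\frac{419538453}{159995}} = \frac{159995}{419538453}$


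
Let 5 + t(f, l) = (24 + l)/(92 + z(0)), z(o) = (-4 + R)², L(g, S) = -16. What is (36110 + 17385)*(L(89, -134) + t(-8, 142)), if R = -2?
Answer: -67457195/64 ≈ -1.0540e+6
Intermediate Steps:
z(o) = 36 (z(o) = (-4 - 2)² = (-6)² = 36)
t(f, l) = -77/16 + l/128 (t(f, l) = -5 + (24 + l)/(92 + 36) = -5 + (24 + l)/128 = -5 + (24 + l)*(1/128) = -5 + (3/16 + l/128) = -77/16 + l/128)
(36110 + 17385)*(L(89, -134) + t(-8, 142)) = (36110 + 17385)*(-16 + (-77/16 + (1/128)*142)) = 53495*(-16 + (-77/16 + 71/64)) = 53495*(-16 - 237/64) = 53495*(-1261/64) = -67457195/64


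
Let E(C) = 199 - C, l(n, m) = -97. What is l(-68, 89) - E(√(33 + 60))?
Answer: -296 + √93 ≈ -286.36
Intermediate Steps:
l(-68, 89) - E(√(33 + 60)) = -97 - (199 - √(33 + 60)) = -97 - (199 - √93) = -97 + (-199 + √93) = -296 + √93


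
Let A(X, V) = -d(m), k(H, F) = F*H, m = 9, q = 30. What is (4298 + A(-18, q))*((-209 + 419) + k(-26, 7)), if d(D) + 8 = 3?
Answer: 120484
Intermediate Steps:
d(D) = -5 (d(D) = -8 + 3 = -5)
A(X, V) = 5 (A(X, V) = -1*(-5) = 5)
(4298 + A(-18, q))*((-209 + 419) + k(-26, 7)) = (4298 + 5)*((-209 + 419) + 7*(-26)) = 4303*(210 - 182) = 4303*28 = 120484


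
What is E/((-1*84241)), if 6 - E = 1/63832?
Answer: -382991/5377271512 ≈ -7.1224e-5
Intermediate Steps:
E = 382991/63832 (E = 6 - 1/63832 = 382991/63832 ≈ 6.0000)
E/((-1*84241)) = 382991/(63832*((-1*84241))) = (382991/63832)/(-84241) = (382991/63832)*(-1/84241) = -382991/5377271512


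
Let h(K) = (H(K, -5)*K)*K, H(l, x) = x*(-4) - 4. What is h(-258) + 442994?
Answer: 1508018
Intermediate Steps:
H(l, x) = -4 - 4*x (H(l, x) = -4*x - 4 = -4 - 4*x)
h(K) = 16*K**2 (h(K) = ((-4 - 4*(-5))*K)*K = ((-4 + 20)*K)*K = (16*K)*K = 16*K**2)
h(-258) + 442994 = 16*(-258)**2 + 442994 = 16*66564 + 442994 = 1065024 + 442994 = 1508018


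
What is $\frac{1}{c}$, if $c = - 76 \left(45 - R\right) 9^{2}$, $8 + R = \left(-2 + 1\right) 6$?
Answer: $- \frac{1}{363204} \approx -2.7533 \cdot 10^{-6}$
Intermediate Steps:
$R = -14$ ($R = -8 + \left(-2 + 1\right) 6 = -8 - 6 = -14$)
$c = -363204$ ($c = - 76 \left(45 - -14\right) 9^{2} = - 76 \left(45 + 14\right) 81 = \left(-76\right) 59 \cdot 81 = \left(-4484\right) 81 = -363204$)
$\frac{1}{c} = \frac{1}{-363204} = - \frac{1}{363204}$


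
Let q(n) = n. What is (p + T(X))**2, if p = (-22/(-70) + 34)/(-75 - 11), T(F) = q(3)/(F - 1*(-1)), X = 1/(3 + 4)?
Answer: 718293601/144961600 ≈ 4.9551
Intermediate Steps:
X = 1/7 ≈ 0.14286
T(F) = 3/(1 + F) (T(F) = 3/(F - 1*(-1)) = 3/(F + 1) = 3/(1 + F))
p = -1201/3010 (p = (-22*(-1/70) + 34)/(-86) = (11/35 + 34)*(-1/86) = (1201/35)*(-1/86) = -1201/3010 ≈ -0.39900)
(p + T(X))**2 = (-1201/3010 + 3/(1 + 1/7))**2 = (-1201/3010 + 3/(8/7))**2 = (-1201/3010 + 3*(7/8))**2 = (-1201/3010 + 21/8)**2 = (26801/12040)**2 = 718293601/144961600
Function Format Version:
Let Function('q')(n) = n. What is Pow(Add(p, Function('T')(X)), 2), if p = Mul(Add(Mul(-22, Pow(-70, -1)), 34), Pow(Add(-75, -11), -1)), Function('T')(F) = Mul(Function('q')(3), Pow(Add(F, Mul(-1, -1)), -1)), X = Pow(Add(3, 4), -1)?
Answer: Rational(718293601, 144961600) ≈ 4.9551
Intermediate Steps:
X = Rational(1, 7) (X = Pow(7, -1) = Rational(1, 7) ≈ 0.14286)
Function('T')(F) = Mul(3, Pow(Add(1, F), -1)) (Function('T')(F) = Mul(3, Pow(Add(F, Mul(-1, -1)), -1)) = Mul(3, Pow(Add(F, 1), -1)) = Mul(3, Pow(Add(1, F), -1)))
p = Rational(-1201, 3010) (p = Mul(Add(Mul(-22, Rational(-1, 70)), 34), Pow(-86, -1)) = Mul(Add(Rational(11, 35), 34), Rational(-1, 86)) = Mul(Rational(1201, 35), Rational(-1, 86)) = Rational(-1201, 3010) ≈ -0.39900)
Pow(Add(p, Function('T')(X)), 2) = Pow(Add(Rational(-1201, 3010), Mul(3, Pow(Add(1, Rational(1, 7)), -1))), 2) = Pow(Add(Rational(-1201, 3010), Mul(3, Pow(Rational(8, 7), -1))), 2) = Pow(Add(Rational(-1201, 3010), Mul(3, Rational(7, 8))), 2) = Pow(Add(Rational(-1201, 3010), Rational(21, 8)), 2) = Pow(Rational(26801, 12040), 2) = Rational(718293601, 144961600)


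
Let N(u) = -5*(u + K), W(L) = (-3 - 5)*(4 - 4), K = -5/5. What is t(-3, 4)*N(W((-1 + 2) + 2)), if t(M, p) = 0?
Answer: 0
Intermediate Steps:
K = -1 (K = -5*⅕ = -1)
W(L) = 0 (W(L) = -8*0 = 0)
N(u) = 5 - 5*u (N(u) = -5*(u - 1) = -5*(-1 + u) = 5 - 5*u)
t(-3, 4)*N(W((-1 + 2) + 2)) = 0*(5 - 5*0) = 0*(5 + 0) = 0*5 = 0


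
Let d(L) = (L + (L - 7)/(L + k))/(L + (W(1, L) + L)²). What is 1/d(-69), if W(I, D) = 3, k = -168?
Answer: -1016019/16277 ≈ -62.421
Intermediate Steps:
d(L) = (L + (-7 + L)/(-168 + L))/(L + (3 + L)²) (d(L) = (L + (L - 7)/(L - 168))/(L + (3 + L)²) = (L + (-7 + L)/(-168 + L))/(L + (3 + L)²))
1/d(-69) = 1/((-7 + (-69)² - 167*(-69))/(-1512 + (-69)³ - 1167*(-69) - 161*(-69)²)) = 1/((-7 + 4761 + 11523)/(-1512 - 328509 + 80523 - 161*4761)) = 1/(16277/(-1512 - 328509 + 80523 - 766521)) = 1/(16277/(-1016019)) = 1/(-1/1016019*16277) = 1/(-16277/1016019) = -1016019/16277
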